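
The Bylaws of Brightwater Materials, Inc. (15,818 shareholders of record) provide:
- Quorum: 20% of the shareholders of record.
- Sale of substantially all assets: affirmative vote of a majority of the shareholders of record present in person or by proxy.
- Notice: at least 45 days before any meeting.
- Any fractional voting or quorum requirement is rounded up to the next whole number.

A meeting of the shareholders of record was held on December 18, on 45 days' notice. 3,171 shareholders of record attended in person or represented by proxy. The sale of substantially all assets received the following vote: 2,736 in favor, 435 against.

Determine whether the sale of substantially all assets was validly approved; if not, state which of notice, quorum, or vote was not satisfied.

Valid — all requirements satisfied.

Notice: 45 days given; 45 required. Satisfied.
Quorum: 20% of 15,818 = 3,163.60, rounded up to 3,164; 3,171 present. Satisfied.
Vote: requires a majority of those present (3,171); a majority of 3171 is 1586, so 1,586 needed; 2,736 in favor. Satisfied.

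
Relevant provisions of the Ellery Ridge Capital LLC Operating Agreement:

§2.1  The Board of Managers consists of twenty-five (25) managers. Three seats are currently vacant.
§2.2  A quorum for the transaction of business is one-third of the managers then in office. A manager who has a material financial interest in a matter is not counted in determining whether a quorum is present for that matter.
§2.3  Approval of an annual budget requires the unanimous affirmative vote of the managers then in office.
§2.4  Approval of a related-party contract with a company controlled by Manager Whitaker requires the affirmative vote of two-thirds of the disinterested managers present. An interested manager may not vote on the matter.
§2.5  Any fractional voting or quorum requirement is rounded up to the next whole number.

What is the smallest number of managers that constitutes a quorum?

1/3 of 22 = 7.33, rounded up to 8.

8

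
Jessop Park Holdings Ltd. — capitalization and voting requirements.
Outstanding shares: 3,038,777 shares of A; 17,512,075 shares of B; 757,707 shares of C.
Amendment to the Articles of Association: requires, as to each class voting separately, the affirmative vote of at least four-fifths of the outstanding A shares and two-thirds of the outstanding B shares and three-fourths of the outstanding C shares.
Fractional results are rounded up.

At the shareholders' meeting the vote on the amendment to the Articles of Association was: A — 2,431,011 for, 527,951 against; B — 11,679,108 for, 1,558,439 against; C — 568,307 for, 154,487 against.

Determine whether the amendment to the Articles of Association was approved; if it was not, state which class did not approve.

Not approved — the A shares did not give the required vote.

A: 4/5 of 3038777 = 2431021.60, rounded up to 2431022; 2,431,022 required, 2,431,011 in favor — not approved.
B: 2/3 of 17512075 = 11674716.67, rounded up to 11674717; 11,674,717 required, 11,679,108 in favor — approved.
C: 3/4 of 757707 = 568280.25, rounded up to 568281; 568,281 required, 568,307 in favor — approved.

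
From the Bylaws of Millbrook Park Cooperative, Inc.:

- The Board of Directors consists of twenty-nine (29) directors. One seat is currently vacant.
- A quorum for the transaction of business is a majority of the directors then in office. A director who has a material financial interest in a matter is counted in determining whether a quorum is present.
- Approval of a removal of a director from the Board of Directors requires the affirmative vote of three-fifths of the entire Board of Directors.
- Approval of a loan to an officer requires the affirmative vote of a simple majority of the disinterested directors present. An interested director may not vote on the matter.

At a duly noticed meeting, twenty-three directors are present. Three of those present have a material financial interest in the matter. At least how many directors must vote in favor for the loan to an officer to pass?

11

The loan to an officer requires a majority of the disinterested directors present (23 − 3 = 20).
A majority of 20 is 11.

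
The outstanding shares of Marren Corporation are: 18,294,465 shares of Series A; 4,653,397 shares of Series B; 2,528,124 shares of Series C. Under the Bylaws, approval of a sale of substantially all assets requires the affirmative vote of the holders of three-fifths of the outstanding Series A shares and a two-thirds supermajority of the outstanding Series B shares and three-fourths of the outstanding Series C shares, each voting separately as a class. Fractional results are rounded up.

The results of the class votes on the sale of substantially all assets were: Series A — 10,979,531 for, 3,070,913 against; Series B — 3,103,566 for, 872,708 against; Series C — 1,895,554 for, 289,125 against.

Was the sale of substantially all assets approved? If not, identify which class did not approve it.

Not approved — the Series C shares did not give the required vote.

Series A: 3/5 of 18294465 = 10976679; 10,976,679 required, 10,979,531 in favor — approved.
Series B: 2/3 of 4653397 = 3102264.67, rounded up to 3102265; 3,102,265 required, 3,103,566 in favor — approved.
Series C: 3/4 of 2528124 = 1896093; 1,896,093 required, 1,895,554 in favor — not approved.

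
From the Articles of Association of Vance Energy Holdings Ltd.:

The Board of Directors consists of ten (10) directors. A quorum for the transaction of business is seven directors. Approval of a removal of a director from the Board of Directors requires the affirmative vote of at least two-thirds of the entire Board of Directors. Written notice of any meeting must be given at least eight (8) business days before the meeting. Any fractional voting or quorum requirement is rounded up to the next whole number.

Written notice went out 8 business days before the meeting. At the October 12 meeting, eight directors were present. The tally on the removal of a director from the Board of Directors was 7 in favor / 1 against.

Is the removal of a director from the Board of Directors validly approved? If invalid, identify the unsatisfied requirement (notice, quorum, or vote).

Notice: 8 business days given; 8 required (8 ≥ 8). Satisfied.
Quorum: 8 present; quorum is 7. Satisfied.
Vote: the removal of a director from the Board of Directors requires two-thirds of the entire Board of Directors (10). 2/3 of 10 = 6.67, rounded up to 7, so 7 affirmative votes are needed; 7 voted in favor. Satisfied.

Valid — all requirements satisfied.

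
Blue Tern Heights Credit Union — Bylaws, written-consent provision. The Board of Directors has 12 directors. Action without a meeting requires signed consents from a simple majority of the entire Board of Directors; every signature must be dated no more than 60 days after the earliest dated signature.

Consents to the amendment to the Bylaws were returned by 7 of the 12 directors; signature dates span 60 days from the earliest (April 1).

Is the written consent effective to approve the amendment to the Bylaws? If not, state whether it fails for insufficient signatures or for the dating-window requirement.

Effective — both the signature and dating-window requirements are satisfied.

Signatures required: a simple majority of 12 — a majority of 12 is 7, so 7 needed; 7 signed. Sufficient.
Dating window: the latest signature is 60 days after the earliest; the limit is 60 days. Within the window.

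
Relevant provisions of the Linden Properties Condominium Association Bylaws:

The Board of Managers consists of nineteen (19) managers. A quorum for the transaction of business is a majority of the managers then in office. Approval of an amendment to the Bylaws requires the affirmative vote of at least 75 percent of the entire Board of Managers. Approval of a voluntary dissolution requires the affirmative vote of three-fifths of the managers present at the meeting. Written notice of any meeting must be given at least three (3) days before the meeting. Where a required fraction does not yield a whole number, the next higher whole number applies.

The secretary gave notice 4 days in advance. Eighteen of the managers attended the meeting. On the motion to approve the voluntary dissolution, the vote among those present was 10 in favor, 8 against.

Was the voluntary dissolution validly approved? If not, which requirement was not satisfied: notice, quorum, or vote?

Invalid — vote requirement not satisfied.

Notice: 4 days given; 3 required (4 ≥ 3). Satisfied.
Quorum: 18 present; quorum is 10. Satisfied.
Vote: the voluntary dissolution requires three-fifths of the managers present (18). 3/5 of 18 = 10.80, rounded up to 11, so 11 affirmative votes are needed; 10 voted in favor. Not satisfied.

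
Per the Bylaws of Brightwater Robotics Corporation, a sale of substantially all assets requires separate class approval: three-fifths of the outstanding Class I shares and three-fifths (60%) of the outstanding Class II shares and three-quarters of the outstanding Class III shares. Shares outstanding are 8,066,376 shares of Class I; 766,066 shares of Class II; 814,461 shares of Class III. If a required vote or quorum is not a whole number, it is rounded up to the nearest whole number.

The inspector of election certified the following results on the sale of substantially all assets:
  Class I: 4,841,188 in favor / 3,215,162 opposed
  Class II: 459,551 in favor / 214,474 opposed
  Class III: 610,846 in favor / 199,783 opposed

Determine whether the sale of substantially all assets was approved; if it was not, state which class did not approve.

Not approved — the Class II shares did not give the required vote.

Class I: 3/5 of 8066376 = 4839825.60, rounded up to 4839826; 4,839,826 required, 4,841,188 in favor — approved.
Class II: 3/5 of 766066 = 459639.60, rounded up to 459640; 459,640 required, 459,551 in favor — not approved.
Class III: 3/4 of 814461 = 610845.75, rounded up to 610846; 610,846 required, 610,846 in favor — approved.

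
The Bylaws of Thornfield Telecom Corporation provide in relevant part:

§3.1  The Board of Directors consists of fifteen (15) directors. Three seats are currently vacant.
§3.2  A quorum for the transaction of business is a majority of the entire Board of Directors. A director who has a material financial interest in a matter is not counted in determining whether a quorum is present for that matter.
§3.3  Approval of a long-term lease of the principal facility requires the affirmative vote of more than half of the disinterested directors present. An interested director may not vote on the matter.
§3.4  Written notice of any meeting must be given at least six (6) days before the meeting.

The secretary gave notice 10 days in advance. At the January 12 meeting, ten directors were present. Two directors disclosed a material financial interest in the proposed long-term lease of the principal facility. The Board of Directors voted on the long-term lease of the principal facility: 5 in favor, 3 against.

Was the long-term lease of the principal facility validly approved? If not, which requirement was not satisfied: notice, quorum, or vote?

Notice: 10 days given; 6 required (10 ≥ 6). Satisfied.
Quorum: 10 present, but the 2 interested directors do not count, leaving 8. Quorum is 8. Satisfied.
Vote: the long-term lease of the principal facility requires a majority of the disinterested directors present (10 − 2 = 8). A majority of 8 is 5, so 5 affirmative votes are needed; 5 voted in favor. Satisfied.

Valid — all requirements satisfied.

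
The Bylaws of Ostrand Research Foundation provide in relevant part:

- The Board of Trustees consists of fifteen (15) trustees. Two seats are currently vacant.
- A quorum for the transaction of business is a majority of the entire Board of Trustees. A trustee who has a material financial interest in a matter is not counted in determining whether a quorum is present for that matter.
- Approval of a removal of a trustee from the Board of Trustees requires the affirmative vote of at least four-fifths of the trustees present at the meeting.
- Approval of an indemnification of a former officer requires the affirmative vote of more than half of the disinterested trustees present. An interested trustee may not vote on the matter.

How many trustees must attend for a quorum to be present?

A majority of 15 is 8.

8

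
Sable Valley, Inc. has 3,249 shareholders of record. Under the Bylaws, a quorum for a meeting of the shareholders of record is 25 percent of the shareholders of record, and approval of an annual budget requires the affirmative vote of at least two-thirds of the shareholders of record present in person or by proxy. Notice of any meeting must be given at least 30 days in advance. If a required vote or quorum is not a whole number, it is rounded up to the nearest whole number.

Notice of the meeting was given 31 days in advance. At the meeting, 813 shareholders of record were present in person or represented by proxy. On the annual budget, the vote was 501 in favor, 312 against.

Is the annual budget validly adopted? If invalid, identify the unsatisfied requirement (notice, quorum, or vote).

Invalid — vote requirement not satisfied.

Notice: 31 days given; 30 required. Satisfied.
Quorum: 25% of 3,249 = 812.25, rounded up to 813; 813 present. Satisfied.
Vote: requires two-thirds of those present (813); 2/3 of 813 = 542, so 542 needed; 501 in favor. Not satisfied.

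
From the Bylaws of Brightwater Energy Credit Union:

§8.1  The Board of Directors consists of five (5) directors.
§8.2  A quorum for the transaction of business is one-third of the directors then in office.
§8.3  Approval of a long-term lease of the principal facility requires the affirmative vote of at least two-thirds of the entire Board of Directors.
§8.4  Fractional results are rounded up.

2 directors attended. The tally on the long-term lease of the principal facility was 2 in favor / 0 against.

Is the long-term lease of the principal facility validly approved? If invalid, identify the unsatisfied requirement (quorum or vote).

Invalid — vote requirement not satisfied.

Quorum: 2 present; quorum is 2. Satisfied.
Vote: the long-term lease of the principal facility requires two-thirds of the entire Board of Directors (5). 2/3 of 5 = 3.33, rounded up to 4, so 4 affirmative votes are needed; 2 voted in favor. Not satisfied.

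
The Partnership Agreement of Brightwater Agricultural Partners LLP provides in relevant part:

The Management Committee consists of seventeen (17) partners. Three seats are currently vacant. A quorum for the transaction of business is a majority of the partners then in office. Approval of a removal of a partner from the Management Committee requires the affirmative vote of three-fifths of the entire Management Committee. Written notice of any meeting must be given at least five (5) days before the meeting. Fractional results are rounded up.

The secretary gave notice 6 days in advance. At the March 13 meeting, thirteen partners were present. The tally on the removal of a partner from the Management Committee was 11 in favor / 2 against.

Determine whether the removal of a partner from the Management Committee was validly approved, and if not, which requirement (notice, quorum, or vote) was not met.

Notice: 6 days given; 5 required (6 ≥ 5). Satisfied.
Quorum: 13 present; quorum is 8. Satisfied.
Vote: the removal of a partner from the Management Committee requires three-fifths of the entire Management Committee (17). 3/5 of 17 = 10.20, rounded up to 11, so 11 affirmative votes are needed; 11 voted in favor. Satisfied.

Valid — all requirements satisfied.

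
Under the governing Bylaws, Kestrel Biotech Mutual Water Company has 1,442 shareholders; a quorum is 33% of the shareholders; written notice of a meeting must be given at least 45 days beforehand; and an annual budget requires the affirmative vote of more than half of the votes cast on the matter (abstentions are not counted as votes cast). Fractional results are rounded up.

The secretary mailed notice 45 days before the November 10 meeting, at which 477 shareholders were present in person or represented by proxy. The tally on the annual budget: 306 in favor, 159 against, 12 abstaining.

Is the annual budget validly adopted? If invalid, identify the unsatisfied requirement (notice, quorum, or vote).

Notice: 45 days given; 45 required. Satisfied.
Quorum: 33% of 1,442 = 475.86, rounded up to 476; 477 present. Satisfied.
Vote: requires a majority of the votes cast (477 − 12 abstaining = 465); a majority of 465 is 233, so 233 needed; 306 in favor. Satisfied.

Valid — all requirements satisfied.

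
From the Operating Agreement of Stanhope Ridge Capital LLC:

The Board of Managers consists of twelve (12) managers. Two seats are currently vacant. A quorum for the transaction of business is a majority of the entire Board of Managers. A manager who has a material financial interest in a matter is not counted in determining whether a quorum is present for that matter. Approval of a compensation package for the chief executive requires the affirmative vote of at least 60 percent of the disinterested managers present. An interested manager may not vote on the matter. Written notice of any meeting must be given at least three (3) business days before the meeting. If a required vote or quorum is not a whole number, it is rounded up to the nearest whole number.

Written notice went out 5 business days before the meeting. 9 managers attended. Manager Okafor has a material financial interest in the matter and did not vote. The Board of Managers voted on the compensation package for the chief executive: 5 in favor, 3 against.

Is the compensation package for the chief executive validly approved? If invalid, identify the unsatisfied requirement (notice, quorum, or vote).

Notice: 5 business days given; 3 required (5 ≥ 3). Satisfied.
Quorum: 9 present, but the 1 interested manager does not count, leaving 8. Quorum is 7. Satisfied.
Vote: the compensation package for the chief executive requires three-fifths of the disinterested managers present (9 − 1 = 8). 3/5 of 8 = 4.80, rounded up to 5, so 5 affirmative votes are needed; 5 voted in favor. Satisfied.

Valid — all requirements satisfied.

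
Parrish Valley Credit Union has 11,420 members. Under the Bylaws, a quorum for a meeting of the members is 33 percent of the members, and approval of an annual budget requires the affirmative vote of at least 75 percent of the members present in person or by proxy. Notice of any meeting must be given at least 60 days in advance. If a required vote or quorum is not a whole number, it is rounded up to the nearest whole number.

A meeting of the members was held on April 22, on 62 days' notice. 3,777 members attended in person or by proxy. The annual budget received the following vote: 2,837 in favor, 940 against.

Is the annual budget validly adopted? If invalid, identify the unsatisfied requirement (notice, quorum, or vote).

Valid — all requirements satisfied.

Notice: 62 days given; 60 required. Satisfied.
Quorum: 33% of 11,420 = 3,768.60, rounded up to 3,769; 3,777 present. Satisfied.
Vote: requires three-fourths of those present (3,777); 3/4 of 3777 = 2832.75, rounded up to 2833, so 2,833 needed; 2,837 in favor. Satisfied.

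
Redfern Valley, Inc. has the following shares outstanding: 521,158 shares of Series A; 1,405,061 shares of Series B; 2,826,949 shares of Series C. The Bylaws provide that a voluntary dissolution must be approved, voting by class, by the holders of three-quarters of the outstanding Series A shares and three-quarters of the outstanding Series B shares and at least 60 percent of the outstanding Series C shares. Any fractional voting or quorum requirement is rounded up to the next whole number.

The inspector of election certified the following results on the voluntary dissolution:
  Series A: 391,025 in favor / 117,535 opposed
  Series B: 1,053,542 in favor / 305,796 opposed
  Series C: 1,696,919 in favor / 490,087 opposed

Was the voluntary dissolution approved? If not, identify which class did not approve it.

Series A: 3/4 of 521158 = 390868.50, rounded up to 390869; 390,869 required, 391,025 in favor — approved.
Series B: 3/4 of 1405061 = 1053795.75, rounded up to 1053796; 1,053,796 required, 1,053,542 in favor — not approved.
Series C: 3/5 of 2826949 = 1696169.40, rounded up to 1696170; 1,696,170 required, 1,696,919 in favor — approved.

Not approved — the Series B shares did not give the required vote.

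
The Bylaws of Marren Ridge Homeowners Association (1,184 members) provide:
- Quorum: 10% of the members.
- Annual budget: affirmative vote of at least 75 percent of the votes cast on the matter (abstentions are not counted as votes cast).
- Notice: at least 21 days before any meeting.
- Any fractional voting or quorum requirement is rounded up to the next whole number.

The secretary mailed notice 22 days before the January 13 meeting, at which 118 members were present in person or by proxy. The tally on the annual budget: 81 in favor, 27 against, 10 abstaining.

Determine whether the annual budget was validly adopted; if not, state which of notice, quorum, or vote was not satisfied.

Invalid — quorum requirement not satisfied.

Notice: 22 days given; 21 required. Satisfied.
Quorum: 10% of 1,184 = 118.40, rounded up to 119; 118 present. Not satisfied.
Vote: requires three-fourths of the votes cast (118 − 10 abstaining = 108); 3/4 of 108 = 81, so 81 needed; 81 in favor. Satisfied.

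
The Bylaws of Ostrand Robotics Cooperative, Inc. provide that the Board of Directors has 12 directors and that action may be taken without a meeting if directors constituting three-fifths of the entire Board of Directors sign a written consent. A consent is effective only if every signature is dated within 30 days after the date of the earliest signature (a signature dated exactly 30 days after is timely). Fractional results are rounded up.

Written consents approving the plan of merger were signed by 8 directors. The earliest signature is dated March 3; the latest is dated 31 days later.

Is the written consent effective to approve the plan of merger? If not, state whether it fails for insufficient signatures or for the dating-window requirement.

Signatures required: three-fifths of 12 — 3/5 of 12 = 7.20, rounded up to 8, so 8 needed; 8 signed. Sufficient.
Dating window: the latest signature is 31 days after the earliest; the limit is 30 days. Outside the window.

Not effective — dating-window requirement not satisfied.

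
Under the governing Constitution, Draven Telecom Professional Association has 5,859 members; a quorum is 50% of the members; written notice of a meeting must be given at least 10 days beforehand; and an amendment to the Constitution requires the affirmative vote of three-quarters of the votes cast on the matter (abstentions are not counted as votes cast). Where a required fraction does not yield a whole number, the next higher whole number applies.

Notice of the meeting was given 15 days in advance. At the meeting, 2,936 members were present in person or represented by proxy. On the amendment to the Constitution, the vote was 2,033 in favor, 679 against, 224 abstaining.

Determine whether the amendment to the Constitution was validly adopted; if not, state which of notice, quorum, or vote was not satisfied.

Notice: 15 days given; 10 required. Satisfied.
Quorum: 50% of 5,859 = 2,929.50, rounded up to 2,930; 2,936 present. Satisfied.
Vote: requires three-fourths of the votes cast (2,936 − 224 abstaining = 2,712); 3/4 of 2712 = 2034, so 2,034 needed; 2,033 in favor. Not satisfied.

Invalid — vote requirement not satisfied.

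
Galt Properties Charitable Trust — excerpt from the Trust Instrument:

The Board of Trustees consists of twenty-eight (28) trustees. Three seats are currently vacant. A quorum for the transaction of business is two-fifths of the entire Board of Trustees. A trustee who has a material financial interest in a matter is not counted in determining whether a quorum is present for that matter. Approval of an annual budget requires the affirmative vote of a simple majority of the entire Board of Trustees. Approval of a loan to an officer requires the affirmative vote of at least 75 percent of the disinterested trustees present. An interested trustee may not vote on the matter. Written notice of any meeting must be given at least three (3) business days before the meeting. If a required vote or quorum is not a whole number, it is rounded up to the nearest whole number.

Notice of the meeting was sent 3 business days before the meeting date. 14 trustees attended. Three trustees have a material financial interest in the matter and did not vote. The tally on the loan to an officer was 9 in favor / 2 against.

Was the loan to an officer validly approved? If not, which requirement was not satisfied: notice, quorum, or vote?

Notice: 3 business days given; 3 required (3 ≥ 3). Satisfied.
Quorum: 14 present, but the 3 interested trustees do not count, leaving 11. Quorum is 12. Not satisfied.
Vote: the loan to an officer requires three-fourths of the disinterested trustees present (14 − 3 = 11). 3/4 of 11 = 8.25, rounded up to 9, so 9 affirmative votes are needed; 9 voted in favor. Satisfied. (Moot — without a quorum no business can be validly transacted.)

Invalid — quorum requirement not satisfied.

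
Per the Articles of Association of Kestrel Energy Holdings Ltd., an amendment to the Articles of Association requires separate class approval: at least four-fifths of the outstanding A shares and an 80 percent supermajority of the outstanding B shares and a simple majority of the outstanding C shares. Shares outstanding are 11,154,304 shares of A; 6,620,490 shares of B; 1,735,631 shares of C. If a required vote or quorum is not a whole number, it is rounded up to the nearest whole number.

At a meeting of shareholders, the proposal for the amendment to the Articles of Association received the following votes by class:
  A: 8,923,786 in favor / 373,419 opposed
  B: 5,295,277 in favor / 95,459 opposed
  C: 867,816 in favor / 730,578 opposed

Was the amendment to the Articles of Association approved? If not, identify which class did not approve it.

A: 4/5 of 11154304 = 8923443.20, rounded up to 8923444; 8,923,444 required, 8,923,786 in favor — approved.
B: 4/5 of 6620490 = 5296392; 5,296,392 required, 5,295,277 in favor — not approved.
C: a majority of 1735631 is 867816; 867,816 required, 867,816 in favor — approved.

Not approved — the B shares did not give the required vote.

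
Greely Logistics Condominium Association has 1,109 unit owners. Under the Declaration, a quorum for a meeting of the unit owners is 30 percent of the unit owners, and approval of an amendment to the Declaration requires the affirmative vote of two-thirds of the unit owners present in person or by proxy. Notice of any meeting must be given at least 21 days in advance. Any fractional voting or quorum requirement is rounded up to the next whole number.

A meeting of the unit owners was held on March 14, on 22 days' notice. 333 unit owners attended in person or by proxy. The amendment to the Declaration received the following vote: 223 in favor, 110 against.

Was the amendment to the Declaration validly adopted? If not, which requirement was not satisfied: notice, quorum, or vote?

Valid — all requirements satisfied.

Notice: 22 days given; 21 required. Satisfied.
Quorum: 30% of 1,109 = 332.70, rounded up to 333; 333 present. Satisfied.
Vote: requires two-thirds of those present (333); 2/3 of 333 = 222, so 222 needed; 223 in favor. Satisfied.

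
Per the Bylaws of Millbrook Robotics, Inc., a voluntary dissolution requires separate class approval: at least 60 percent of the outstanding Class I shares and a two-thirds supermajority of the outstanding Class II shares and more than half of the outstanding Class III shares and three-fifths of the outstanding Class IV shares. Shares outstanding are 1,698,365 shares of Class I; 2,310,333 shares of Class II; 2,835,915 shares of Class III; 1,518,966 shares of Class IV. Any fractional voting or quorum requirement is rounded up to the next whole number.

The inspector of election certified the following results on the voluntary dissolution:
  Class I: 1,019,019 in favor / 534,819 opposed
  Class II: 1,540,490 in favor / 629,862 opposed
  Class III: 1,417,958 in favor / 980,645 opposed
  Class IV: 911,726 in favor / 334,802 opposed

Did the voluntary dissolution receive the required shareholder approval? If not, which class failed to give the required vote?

Approved — every class gave the required vote.

Class I: 3/5 of 1698365 = 1019019; 1,019,019 required, 1,019,019 in favor — approved.
Class II: 2/3 of 2310333 = 1540222; 1,540,222 required, 1,540,490 in favor — approved.
Class III: a majority of 2835915 is 1417958; 1,417,958 required, 1,417,958 in favor — approved.
Class IV: 3/5 of 1518966 = 911379.60, rounded up to 911380; 911,380 required, 911,726 in favor — approved.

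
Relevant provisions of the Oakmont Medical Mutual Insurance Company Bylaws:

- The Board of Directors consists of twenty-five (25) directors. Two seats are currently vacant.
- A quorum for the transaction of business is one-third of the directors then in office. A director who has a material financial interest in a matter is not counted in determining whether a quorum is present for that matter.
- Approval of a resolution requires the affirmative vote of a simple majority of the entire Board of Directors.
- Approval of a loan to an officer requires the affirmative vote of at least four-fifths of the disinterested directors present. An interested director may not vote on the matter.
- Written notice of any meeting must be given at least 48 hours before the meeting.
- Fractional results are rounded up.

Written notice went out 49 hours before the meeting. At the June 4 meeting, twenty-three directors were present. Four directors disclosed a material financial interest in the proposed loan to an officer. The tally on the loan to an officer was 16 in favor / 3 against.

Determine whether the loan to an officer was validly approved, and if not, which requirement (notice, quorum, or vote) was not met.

Notice: 49 hours given; 48 required (49 ≥ 48). Satisfied.
Quorum: 23 present, but the 4 interested directors do not count, leaving 19. Quorum is 8. Satisfied.
Vote: the loan to an officer requires four-fifths of the disinterested directors present (23 − 4 = 19). 4/5 of 19 = 15.20, rounded up to 16, so 16 affirmative votes are needed; 16 voted in favor. Satisfied.

Valid — all requirements satisfied.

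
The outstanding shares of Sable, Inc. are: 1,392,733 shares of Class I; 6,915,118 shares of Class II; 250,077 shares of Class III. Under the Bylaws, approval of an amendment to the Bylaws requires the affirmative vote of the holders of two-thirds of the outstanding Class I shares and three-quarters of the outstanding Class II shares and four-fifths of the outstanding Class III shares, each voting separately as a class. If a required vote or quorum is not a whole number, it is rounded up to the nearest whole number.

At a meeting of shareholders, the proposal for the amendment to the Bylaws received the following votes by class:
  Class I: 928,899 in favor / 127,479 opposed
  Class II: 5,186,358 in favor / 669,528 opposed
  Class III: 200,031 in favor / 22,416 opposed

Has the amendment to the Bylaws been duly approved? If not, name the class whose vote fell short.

Class I: 2/3 of 1392733 = 928488.67, rounded up to 928489; 928,489 required, 928,899 in favor — approved.
Class II: 3/4 of 6915118 = 5186338.50, rounded up to 5186339; 5,186,339 required, 5,186,358 in favor — approved.
Class III: 4/5 of 250077 = 200061.60, rounded up to 200062; 200,062 required, 200,031 in favor — not approved.

Not approved — the Class III shares did not give the required vote.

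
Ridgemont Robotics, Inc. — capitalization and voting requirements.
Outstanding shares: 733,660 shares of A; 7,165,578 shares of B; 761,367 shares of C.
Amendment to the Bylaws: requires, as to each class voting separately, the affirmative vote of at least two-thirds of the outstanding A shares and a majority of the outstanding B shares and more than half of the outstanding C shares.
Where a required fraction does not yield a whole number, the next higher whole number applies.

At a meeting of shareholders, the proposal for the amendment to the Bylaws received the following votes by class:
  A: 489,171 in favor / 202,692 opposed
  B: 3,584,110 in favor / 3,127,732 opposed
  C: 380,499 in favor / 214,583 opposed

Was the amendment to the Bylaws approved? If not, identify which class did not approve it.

A: 2/3 of 733660 = 489106.67, rounded up to 489107; 489,107 required, 489,171 in favor — approved.
B: a majority of 7165578 is 3582790; 3,582,790 required, 3,584,110 in favor — approved.
C: a majority of 761367 is 380684; 380,684 required, 380,499 in favor — not approved.

Not approved — the C shares did not give the required vote.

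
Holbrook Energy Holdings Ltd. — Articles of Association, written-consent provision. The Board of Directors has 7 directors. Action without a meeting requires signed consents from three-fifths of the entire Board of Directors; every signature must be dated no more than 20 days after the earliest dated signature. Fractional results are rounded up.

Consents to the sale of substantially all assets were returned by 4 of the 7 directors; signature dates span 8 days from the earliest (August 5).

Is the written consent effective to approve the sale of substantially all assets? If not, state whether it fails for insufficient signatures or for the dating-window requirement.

Not effective — insufficient signatures.

Signatures required: three-fifths of 7 — 3/5 of 7 = 4.20, rounded up to 5, so 5 needed; 4 signed. Insufficient.
Dating window: the latest signature is 8 days after the earliest; the limit is 20 days. Within the window.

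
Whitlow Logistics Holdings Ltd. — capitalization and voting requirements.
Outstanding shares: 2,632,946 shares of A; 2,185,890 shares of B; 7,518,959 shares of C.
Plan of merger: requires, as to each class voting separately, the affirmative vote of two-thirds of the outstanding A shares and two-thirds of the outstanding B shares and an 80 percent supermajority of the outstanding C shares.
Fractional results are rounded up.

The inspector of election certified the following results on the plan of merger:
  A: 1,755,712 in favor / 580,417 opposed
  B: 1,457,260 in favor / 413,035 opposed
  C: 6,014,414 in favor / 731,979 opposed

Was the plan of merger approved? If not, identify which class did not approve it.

A: 2/3 of 2632946 = 1755297.33, rounded up to 1755298; 1,755,298 required, 1,755,712 in favor — approved.
B: 2/3 of 2185890 = 1457260; 1,457,260 required, 1,457,260 in favor — approved.
C: 4/5 of 7518959 = 6015167.20, rounded up to 6015168; 6,015,168 required, 6,014,414 in favor — not approved.

Not approved — the C shares did not give the required vote.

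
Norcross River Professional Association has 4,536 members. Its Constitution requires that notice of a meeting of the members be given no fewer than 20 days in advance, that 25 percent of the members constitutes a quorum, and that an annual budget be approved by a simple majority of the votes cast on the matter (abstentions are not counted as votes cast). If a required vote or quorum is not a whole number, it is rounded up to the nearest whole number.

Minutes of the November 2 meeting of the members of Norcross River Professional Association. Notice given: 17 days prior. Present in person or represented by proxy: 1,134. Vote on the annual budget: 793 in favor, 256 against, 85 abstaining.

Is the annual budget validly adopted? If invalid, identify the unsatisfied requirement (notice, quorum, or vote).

Notice: 17 days given; 20 required. Not satisfied.
Quorum: 25% of 4,536 = 1,134; 1,134 present. Satisfied.
Vote: requires a majority of the votes cast (1,134 − 85 abstaining = 1,049); a majority of 1049 is 525, so 525 needed; 793 in favor. Satisfied.

Invalid — notice requirement not satisfied.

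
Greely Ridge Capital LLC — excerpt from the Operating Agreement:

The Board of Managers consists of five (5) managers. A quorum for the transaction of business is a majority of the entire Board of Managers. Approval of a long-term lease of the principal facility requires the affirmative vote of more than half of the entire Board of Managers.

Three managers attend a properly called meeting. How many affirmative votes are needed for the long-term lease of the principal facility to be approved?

3

The long-term lease of the principal facility requires a majority of the entire Board of Managers (5).
A majority of 5 is 3.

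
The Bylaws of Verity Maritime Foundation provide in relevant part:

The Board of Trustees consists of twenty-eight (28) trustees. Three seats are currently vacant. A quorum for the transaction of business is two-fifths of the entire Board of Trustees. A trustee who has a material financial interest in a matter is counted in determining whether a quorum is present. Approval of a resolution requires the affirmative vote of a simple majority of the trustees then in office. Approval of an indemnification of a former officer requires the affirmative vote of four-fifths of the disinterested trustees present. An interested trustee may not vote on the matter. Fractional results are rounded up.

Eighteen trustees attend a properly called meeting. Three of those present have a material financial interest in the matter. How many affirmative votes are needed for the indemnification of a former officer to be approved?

12

The indemnification of a former officer requires four-fifths of the disinterested trustees present (18 − 3 = 15).
4/5 of 15 = 12.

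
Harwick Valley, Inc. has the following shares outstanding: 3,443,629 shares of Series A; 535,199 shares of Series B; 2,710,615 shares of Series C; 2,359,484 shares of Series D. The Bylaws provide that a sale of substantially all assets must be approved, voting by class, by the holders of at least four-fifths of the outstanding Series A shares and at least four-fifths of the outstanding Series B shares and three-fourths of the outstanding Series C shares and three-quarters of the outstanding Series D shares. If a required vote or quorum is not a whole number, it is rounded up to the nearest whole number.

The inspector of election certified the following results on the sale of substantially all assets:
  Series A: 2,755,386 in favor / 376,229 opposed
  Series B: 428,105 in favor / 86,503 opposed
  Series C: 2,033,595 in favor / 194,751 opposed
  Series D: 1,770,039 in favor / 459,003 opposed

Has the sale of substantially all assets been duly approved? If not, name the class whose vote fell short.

Not approved — the Series B shares did not give the required vote.

Series A: 4/5 of 3443629 = 2754903.20, rounded up to 2754904; 2,754,904 required, 2,755,386 in favor — approved.
Series B: 4/5 of 535199 = 428159.20, rounded up to 428160; 428,160 required, 428,105 in favor — not approved.
Series C: 3/4 of 2710615 = 2032961.25, rounded up to 2032962; 2,032,962 required, 2,033,595 in favor — approved.
Series D: 3/4 of 2359484 = 1769613; 1,769,613 required, 1,770,039 in favor — approved.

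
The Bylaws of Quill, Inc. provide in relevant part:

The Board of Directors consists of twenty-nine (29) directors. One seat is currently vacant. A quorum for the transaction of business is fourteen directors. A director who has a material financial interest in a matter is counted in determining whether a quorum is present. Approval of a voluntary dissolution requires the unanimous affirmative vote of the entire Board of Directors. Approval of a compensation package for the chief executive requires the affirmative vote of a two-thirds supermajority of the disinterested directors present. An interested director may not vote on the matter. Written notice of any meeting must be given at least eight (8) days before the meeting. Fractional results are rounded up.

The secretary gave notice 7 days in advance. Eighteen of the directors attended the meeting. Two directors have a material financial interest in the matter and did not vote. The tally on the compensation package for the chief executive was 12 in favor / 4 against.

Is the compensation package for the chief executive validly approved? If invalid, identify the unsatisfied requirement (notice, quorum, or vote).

Notice: 7 days given; 8 required (7 < 8). Not satisfied.
Quorum: 18 present (interested directors count toward quorum); quorum is 14. Satisfied.
Vote: the compensation package for the chief executive requires two-thirds of the disinterested directors present (18 − 2 = 16). 2/3 of 16 = 10.67, rounded up to 11, so 11 affirmative votes are needed; 12 voted in favor. Satisfied.

Invalid — notice requirement not satisfied.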